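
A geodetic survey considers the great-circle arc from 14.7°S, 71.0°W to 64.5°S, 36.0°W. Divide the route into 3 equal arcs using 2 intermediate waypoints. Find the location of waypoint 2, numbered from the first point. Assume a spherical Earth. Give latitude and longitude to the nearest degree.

From cos δ = sin φ₁ sin φ₂ + cos φ₁ cos φ₂ cos Δλ, the central angle is δ ≈ 0.964 rad (55.2°).
Interpolate at f = 2/3 with slerp weights a = sin((1−f)δ)/sin δ ≈ 0.384, b = sin(fδ)/sin δ ≈ 0.730.
p = a·p₁ + b·p₂ ≈ (0.375, -0.536, -0.756); φ = arcsin(p_z) ≈ -49.12°, λ = atan2(p_y, p_x) ≈ -55.02°.

≈ 49°S, 55°W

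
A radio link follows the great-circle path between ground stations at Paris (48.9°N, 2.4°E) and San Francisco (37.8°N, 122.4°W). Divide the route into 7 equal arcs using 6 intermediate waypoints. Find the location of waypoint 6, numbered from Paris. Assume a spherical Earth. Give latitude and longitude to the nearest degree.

Write both endpoints as unit vectors p₁, p₂ with components (cos φ cos λ, cos φ sin λ, sin φ).
The central angle between the endpoints is δ = arccos(p₁·p₂) ≈ 1.405 rad (80.5°).
Interpolate at f = 6/7 with slerp weights a = sin((1−f)δ)/sin δ ≈ 0.202, b = sin(fδ)/sin δ ≈ 0.947.
p = a·p₁ + b·p₂ ≈ (-0.268, -0.626, 0.732); φ = arcsin(p_z) ≈ 47.09°, λ = atan2(p_y, p_x) ≈ -113.18°.

≈ 47°N, 113°W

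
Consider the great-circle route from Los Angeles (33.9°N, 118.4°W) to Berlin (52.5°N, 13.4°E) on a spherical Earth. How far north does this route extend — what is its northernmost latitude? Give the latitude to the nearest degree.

The great circle lies in the plane with unit normal n̂ = (p₁ × p₂)/|p₁ × p₂|.
Here n̂_z ≈ +0.379; the vertex latitude is φ_max = arccos|n̂_z| ≈ 67.7°.

≈ 68°N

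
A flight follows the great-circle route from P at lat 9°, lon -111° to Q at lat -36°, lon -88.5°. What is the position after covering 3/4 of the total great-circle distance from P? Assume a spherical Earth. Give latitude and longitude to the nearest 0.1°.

≈ lat -25.0°, lon -95.3°

Convert each endpoint to a unit vector on the sphere (x = cos φ cos λ, y = cos φ sin λ, z = sin φ).
The central angle between the endpoints is δ = arccos(p₁·p₂) ≈ 0.868 rad (49.7°).
Interpolate at f = 3/4 with slerp weights a = sin((1−f)δ)/sin δ ≈ 0.282, b = sin(fδ)/sin δ ≈ 0.794.
p = a·p₁ + b·p₂ ≈ (-0.083, -0.902, -0.423); φ = arcsin(p_z) ≈ -25.00°, λ = atan2(p_y, p_x) ≈ -95.26°.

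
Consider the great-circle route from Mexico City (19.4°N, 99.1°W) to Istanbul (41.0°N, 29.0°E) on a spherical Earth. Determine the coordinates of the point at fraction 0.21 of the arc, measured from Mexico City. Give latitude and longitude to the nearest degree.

≈ 36°N, 83°W

Write both endpoints as unit vectors p₁, p₂ with components (cos φ cos λ, cos φ sin λ, sin φ).
The central angle between the endpoints is δ = arccos(p₁·p₂) ≈ 1.794 rad (102.8°).
Interpolate at f = 0.21 with slerp weights a = sin((1−f)δ)/sin δ ≈ 1.013, b = sin(fδ)/sin δ ≈ 0.377.
p = a·p₁ + b·p₂ ≈ (0.098, -0.806, 0.584); φ = arcsin(p_z) ≈ 35.74°, λ = atan2(p_y, p_x) ≈ -83.08°.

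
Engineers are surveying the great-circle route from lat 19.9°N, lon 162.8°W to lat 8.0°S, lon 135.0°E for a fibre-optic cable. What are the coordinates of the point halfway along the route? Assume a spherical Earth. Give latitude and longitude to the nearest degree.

≈ lat 7°N, lon 165°E

Convert each endpoint to a unit vector on the sphere (x = cos φ cos λ, y = cos φ sin λ, z = sin φ).
The central angle between the endpoints is δ = arccos(p₁·p₂) ≈ 1.174 rad (67.2°).
Interpolate at f = 1/2 with slerp weights a = sin((1−f)δ)/sin δ ≈ 0.600, b = sin(fδ)/sin δ ≈ 0.600.
p = a·p₁ + b·p₂ ≈ (-0.960, 0.253, 0.121); φ = arcsin(p_z) ≈ 6.94°, λ = atan2(p_y, p_x) ≈ 165.21°.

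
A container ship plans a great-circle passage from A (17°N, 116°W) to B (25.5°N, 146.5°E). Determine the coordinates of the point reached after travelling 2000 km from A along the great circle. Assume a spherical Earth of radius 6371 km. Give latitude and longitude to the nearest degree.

≈ (24°N, 134°W)

Write both endpoints as unit vectors p₁, p₂ with components (cos φ cos λ, cos φ sin λ, sin φ).
The central angle between the endpoints is δ = arccos(p₁·p₂) ≈ 1.558 rad (89.2°). The total great-circle distance is δ·R ≈ 1.558 × 6371 ≈ 9923 km, so the target fraction is f = 2000/9923 ≈ 0.202.
Interpolate at f ≈ 0.202 with slerp weights a = sin((1−f)δ)/sin δ ≈ 0.947, b = sin(fδ)/sin δ ≈ 0.309.
p = a·p₁ + b·p₂ ≈ (-0.629, -0.660, 0.410); φ = arcsin(p_z) ≈ 24.19°, λ = atan2(p_y, p_x) ≈ -133.64°.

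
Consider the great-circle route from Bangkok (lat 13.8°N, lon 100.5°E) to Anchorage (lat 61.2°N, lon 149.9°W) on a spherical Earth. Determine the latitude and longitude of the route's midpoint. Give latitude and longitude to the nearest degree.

Write both endpoints as unit vectors p₁, p₂ with components (cos φ cos λ, cos φ sin λ, sin φ).
The central angle between the endpoints is δ = arccos(p₁·p₂) ≈ 1.519 rad (87.0°).
Interpolate at f = 1/2 with slerp weights a = sin((1−f)δ)/sin δ ≈ 0.689, b = sin(fδ)/sin δ ≈ 0.689.
p = a·p₁ + b·p₂ ≈ (-0.409, 0.492, 0.769); φ = arcsin(p_z) ≈ 50.22°, λ = atan2(p_y, p_x) ≈ 129.78°.

≈ lat 50°N, lon 130°E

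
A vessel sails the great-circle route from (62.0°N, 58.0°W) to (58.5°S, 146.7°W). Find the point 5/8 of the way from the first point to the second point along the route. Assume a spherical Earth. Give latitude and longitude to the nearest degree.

Write both endpoints as unit vectors p₁, p₂ with components (cos φ cos λ, cos φ sin λ, sin φ).
The central angle between the endpoints is δ = arccos(p₁·p₂) ≈ 2.415 rad (138.4°).
Interpolate at f = 5/8 with slerp weights a = sin((1−f)δ)/sin δ ≈ 1.184, b = sin(fδ)/sin δ ≈ 1.502.
p = a·p₁ + b·p₂ ≈ (-0.361, -0.902, -0.235); φ = arcsin(p_z) ≈ -13.61°, λ = atan2(p_y, p_x) ≈ -111.83°.

≈ (14°S, 112°W)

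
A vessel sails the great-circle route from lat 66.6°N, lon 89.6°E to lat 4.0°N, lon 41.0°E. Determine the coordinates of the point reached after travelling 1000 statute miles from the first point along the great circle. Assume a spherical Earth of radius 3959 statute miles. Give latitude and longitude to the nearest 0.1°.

≈ lat 55.9°N, lon 68.9°E

From cos δ = sin φ₁ sin φ₂ + cos φ₁ cos φ₂ cos Δλ, the central angle is δ ≈ 1.239 rad (71.0°). The total great-circle distance is δ·R ≈ 1.239 × 3959 ≈ 4904 mi, so the target fraction is f = 1000/4904 ≈ 0.204.
Interpolate at f ≈ 0.204 with slerp weights a = sin((1−f)δ)/sin δ ≈ 0.882, b = sin(fδ)/sin δ ≈ 0.264.
p = a·p₁ + b·p₂ ≈ (0.201, 0.523, 0.828); φ = arcsin(p_z) ≈ 55.89°, λ = atan2(p_y, p_x) ≈ 68.94°.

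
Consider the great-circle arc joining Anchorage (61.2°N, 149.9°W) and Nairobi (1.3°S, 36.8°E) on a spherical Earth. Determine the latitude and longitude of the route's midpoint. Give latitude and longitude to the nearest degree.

≈ (58°N, 43°E)

Convert each endpoint to a unit vector on the sphere (x = cos φ cos λ, y = cos φ sin λ, z = sin φ).
The central angle between the endpoints is δ = arccos(p₁·p₂) ≈ 2.092 rad (119.9°).
Interpolate at f = 1/2 with slerp weights a = sin((1−f)δ)/sin δ ≈ 0.998, b = sin(fδ)/sin δ ≈ 0.998.
p = a·p₁ + b·p₂ ≈ (0.383, 0.357, 0.852); φ = arcsin(p_z) ≈ 58.44°, λ = atan2(p_y, p_x) ≈ 42.95°.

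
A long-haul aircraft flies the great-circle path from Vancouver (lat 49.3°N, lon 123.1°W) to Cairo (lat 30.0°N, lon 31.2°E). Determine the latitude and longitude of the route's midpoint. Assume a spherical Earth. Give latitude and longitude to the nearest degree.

From cos δ = sin φ₁ sin φ₂ + cos φ₁ cos φ₂ cos Δλ, the central angle is δ ≈ 1.701 rad (97.5°).
Interpolate at f = 1/2 with slerp weights a = sin((1−f)δ)/sin δ ≈ 0.758, b = sin(fδ)/sin δ ≈ 0.758.
p = a·p₁ + b·p₂ ≈ (0.292, -0.074, 0.954); φ = arcsin(p_z) ≈ 72.49°, λ = atan2(p_y, p_x) ≈ -14.24°.

≈ lat 72°N, lon 14°W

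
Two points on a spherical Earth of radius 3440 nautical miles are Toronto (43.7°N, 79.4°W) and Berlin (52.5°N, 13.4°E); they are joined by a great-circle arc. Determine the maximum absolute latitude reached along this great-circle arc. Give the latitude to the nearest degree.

The great circle lies in the plane with unit normal n̂ = (p₁ × p₂)/|p₁ × p₂|.
Here n̂_z ≈ +0.517; the vertex latitude is φ_max = arccos|n̂_z| ≈ 58.9°.
Check via Clairaut: cos φ_max = |cos φ₁| · sin C = cos(43.7°)·sin(45.7°) ≈ 0.517, again giving ≈ 58.9°.

≈ 59°N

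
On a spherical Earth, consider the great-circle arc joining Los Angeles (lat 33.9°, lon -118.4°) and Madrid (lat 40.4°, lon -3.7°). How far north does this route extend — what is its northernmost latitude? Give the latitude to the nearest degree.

The great circle lies in the plane with unit normal n̂ = (p₁ × p₂)/|p₁ × p₂|.
Here n̂_z ≈ +0.577; the vertex latitude is φ_max = arccos|n̂_z| ≈ 54.8°.
Check via Clairaut: cos φ_max = |cos φ₁| · sin C = cos(33.9°)·sin(44.0°) ≈ 0.577, again giving ≈ 54.8°.

≈ 55°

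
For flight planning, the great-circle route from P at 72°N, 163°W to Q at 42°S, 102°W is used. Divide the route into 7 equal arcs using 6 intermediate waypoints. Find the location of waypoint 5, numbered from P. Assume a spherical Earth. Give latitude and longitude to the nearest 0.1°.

From cos δ = sin φ₁ sin φ₂ + cos φ₁ cos φ₂ cos Δλ, the central angle is δ ≈ 2.124 rad (121.7°).
Interpolate at f = 5/7 with slerp weights a = sin((1−f)δ)/sin δ ≈ 0.670, b = sin(fδ)/sin δ ≈ 1.173.
p = a·p₁ + b·p₂ ≈ (-0.379, -0.913, -0.148); φ = arcsin(p_z) ≈ -8.51°, λ = atan2(p_y, p_x) ≈ -112.55°.

≈ 8.5°S, 112.5°W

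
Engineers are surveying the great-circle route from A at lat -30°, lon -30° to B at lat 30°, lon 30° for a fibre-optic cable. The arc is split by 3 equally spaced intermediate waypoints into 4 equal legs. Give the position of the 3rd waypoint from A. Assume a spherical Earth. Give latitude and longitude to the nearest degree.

≈ lat 16°, lon 14°

Write both endpoints as unit vectors p₁, p₂ with components (cos φ cos λ, cos φ sin λ, sin φ).
The central angle between the endpoints is δ = arccos(p₁·p₂) ≈ 1.445 rad (82.8°).
Interpolate at f = 3/4 with slerp weights a = sin((1−f)δ)/sin δ ≈ 0.356, b = sin(fδ)/sin δ ≈ 0.891.
p = a·p₁ + b·p₂ ≈ (0.935, 0.231, 0.267); φ = arcsin(p_z) ≈ 15.50°, λ = atan2(p_y, p_x) ≈ 13.90°.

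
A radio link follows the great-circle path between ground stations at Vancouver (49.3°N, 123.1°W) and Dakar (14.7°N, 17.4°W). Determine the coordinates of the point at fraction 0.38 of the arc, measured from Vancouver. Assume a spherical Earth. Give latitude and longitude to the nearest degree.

≈ 50°N, 70°W

The haversine formula gives a central angle δ ≈ 1.549 rad (88.8°) between the endpoints.
Interpolate at f = 0.38 with slerp weights a = sin((1−f)δ)/sin δ ≈ 0.820, b = sin(fδ)/sin δ ≈ 0.555.
p = a·p₁ + b·p₂ ≈ (0.221, -0.608, 0.762); φ = arcsin(p_z) ≈ 49.67°, λ = atan2(p_y, p_x) ≈ -70.06°.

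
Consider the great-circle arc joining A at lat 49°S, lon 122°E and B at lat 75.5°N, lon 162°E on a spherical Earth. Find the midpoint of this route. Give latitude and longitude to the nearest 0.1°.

≈ lat 13.9°N, lon 132.7°E

Convert each endpoint to a unit vector on the sphere (x = cos φ cos λ, y = cos φ sin λ, z = sin φ).
The central angle between the endpoints is δ = arccos(p₁·p₂) ≈ 2.220 rad (127.2°).
Interpolate at f = 1/2 with slerp weights a = sin((1−f)δ)/sin δ ≈ 1.125, b = sin(fδ)/sin δ ≈ 1.125.
p = a·p₁ + b·p₂ ≈ (-0.659, 0.713, 0.240); φ = arcsin(p_z) ≈ 13.89°, λ = atan2(p_y, p_x) ≈ 132.75°.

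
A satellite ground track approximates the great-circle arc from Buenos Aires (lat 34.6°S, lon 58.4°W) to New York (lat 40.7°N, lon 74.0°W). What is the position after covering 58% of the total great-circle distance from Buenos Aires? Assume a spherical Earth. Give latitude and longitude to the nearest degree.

≈ lat 9°N, lon 67°W

From cos δ = sin φ₁ sin φ₂ + cos φ₁ cos φ₂ cos Δλ, the central angle is δ ≈ 1.338 rad (76.7°).
Interpolate at f = 0.58 with slerp weights a = sin((1−f)δ)/sin δ ≈ 0.548, b = sin(fδ)/sin δ ≈ 0.720.
p = a·p₁ + b·p₂ ≈ (0.387, -0.909, 0.158); φ = arcsin(p_z) ≈ 9.12°, λ = atan2(p_y, p_x) ≈ -66.95°.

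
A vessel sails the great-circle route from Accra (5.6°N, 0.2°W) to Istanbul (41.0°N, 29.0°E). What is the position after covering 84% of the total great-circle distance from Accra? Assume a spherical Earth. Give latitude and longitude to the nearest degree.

≈ (36°N, 23°E)

Convert each endpoint to a unit vector on the sphere (x = cos φ cos λ, y = cos φ sin λ, z = sin φ).
The central angle between the endpoints is δ = arccos(p₁·p₂) ≈ 0.767 rad (44.0°).
Interpolate at f = 0.84 with slerp weights a = sin((1−f)δ)/sin δ ≈ 0.176, b = sin(fδ)/sin δ ≈ 0.866.
p = a·p₁ + b·p₂ ≈ (0.747, 0.316, 0.585); φ = arcsin(p_z) ≈ 35.81°, λ = atan2(p_y, p_x) ≈ 22.94°.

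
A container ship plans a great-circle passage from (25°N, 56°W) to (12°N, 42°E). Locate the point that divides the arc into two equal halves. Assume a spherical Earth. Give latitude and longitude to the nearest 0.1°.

≈ (27.0°N, 4.5°W)

Write both endpoints as unit vectors p₁, p₂ with components (cos φ cos λ, cos φ sin λ, sin φ).
The central angle between the endpoints is δ = arccos(p₁·p₂) ≈ 1.606 rad (92.0°).
Interpolate at f = 1/2 with slerp weights a = sin((1−f)δ)/sin δ ≈ 0.720, b = sin(fδ)/sin δ ≈ 0.720.
p = a·p₁ + b·p₂ ≈ (0.888, -0.070, 0.454); φ = arcsin(p_z) ≈ 27.00°, λ = atan2(p_y, p_x) ≈ -4.49°.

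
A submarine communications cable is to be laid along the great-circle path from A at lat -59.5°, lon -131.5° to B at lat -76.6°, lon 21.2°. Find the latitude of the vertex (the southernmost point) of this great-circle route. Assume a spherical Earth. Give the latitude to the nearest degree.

≈ -85°

The great circle lies in the plane with unit normal n̂ = (p₁ × p₂)/|p₁ × p₂|.
Here n̂_z ≈ +0.079; the vertex latitude is φ_max = arccos|n̂_z| ≈ 85.4°.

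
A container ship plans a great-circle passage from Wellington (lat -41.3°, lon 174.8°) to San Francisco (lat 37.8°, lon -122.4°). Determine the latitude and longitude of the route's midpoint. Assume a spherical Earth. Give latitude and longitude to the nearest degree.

The haversine formula gives a central angle δ ≈ 1.704 rad (97.7°) between the endpoints.
Interpolate at f = 1/2 with slerp weights a = sin((1−f)δ)/sin δ ≈ 0.759, b = sin(fδ)/sin δ ≈ 0.759.
p = a·p₁ + b·p₂ ≈ (-0.890, -0.455, -0.036); φ = arcsin(p_z) ≈ -2.05°, λ = atan2(p_y, p_x) ≈ -152.92°.

≈ lat -2°, lon -153°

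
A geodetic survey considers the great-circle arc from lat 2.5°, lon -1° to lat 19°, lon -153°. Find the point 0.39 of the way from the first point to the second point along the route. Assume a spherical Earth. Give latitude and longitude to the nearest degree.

≈ lat 33°, lon -52°

The haversine formula gives a central angle δ ≈ 2.532 rad (145.1°) between the endpoints.
Interpolate at f = 0.39 with slerp weights a = sin((1−f)δ)/sin δ ≈ 1.746, b = sin(fδ)/sin δ ≈ 1.458.
p = a·p₁ + b·p₂ ≈ (0.516, -0.656, 0.551); φ = arcsin(p_z) ≈ 33.42°, λ = atan2(p_y, p_x) ≈ -51.82°.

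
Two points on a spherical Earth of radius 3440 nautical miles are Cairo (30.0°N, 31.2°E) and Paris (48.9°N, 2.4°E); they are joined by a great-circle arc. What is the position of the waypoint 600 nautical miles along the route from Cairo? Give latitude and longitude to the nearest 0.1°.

Convert each endpoint to a unit vector on the sphere (x = cos φ cos λ, y = cos φ sin λ, z = sin φ).
The central angle between the endpoints is δ = arccos(p₁·p₂) ≈ 0.504 rad (28.9°). The total great-circle distance is δ·R ≈ 0.504 × 3440 ≈ 1734 nmi, so the target fraction is f = 600/1734 ≈ 0.346.
Interpolate at f ≈ 0.346 with slerp weights a = sin((1−f)δ)/sin δ ≈ 0.670, b = sin(fδ)/sin δ ≈ 0.359.
p = a·p₁ + b·p₂ ≈ (0.732, 0.311, 0.606); φ = arcsin(p_z) ≈ 37.29°, λ = atan2(p_y, p_x) ≈ 22.98°.

≈ 37.3°N, 23.0°E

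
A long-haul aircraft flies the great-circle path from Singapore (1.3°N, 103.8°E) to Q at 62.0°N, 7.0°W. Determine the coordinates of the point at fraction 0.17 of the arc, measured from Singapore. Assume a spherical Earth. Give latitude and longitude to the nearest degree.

The haversine formula gives a central angle δ ≈ 1.718 rad (98.4°) between the endpoints.
Interpolate at f = 0.17 with slerp weights a = sin((1−f)δ)/sin δ ≈ 1.000, b = sin(fδ)/sin δ ≈ 0.291.
p = a·p₁ + b·p₂ ≈ (-0.103, 0.955, 0.280); φ = arcsin(p_z) ≈ 16.24°, λ = atan2(p_y, p_x) ≈ 96.15°.

≈ 16°N, 96°E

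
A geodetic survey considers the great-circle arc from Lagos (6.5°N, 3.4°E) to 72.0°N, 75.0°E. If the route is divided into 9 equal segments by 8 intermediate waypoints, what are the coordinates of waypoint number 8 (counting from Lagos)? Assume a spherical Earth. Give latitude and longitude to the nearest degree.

The haversine formula gives a central angle δ ≈ 1.365 rad (78.2°) between the endpoints.
Interpolate at f = 8/9 with slerp weights a = sin((1−f)δ)/sin δ ≈ 0.154, b = sin(fδ)/sin δ ≈ 0.957.
p = a·p₁ + b·p₂ ≈ (0.230, 0.295, 0.928); φ = arcsin(p_z) ≈ 68.06°, λ = atan2(p_y, p_x) ≈ 52.08°.

≈ 68°N, 52°E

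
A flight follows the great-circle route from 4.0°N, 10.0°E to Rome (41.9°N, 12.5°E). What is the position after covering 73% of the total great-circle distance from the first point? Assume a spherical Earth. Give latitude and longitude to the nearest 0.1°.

≈ 31.7°N, 11.7°E

Convert each endpoint to a unit vector on the sphere (x = cos φ cos λ, y = cos φ sin λ, z = sin φ).
The central angle between the endpoints is δ = arccos(p₁·p₂) ≈ 0.663 rad (38.0°).
Interpolate at f = 0.73 with slerp weights a = sin((1−f)δ)/sin δ ≈ 0.289, b = sin(fδ)/sin δ ≈ 0.756.
p = a·p₁ + b·p₂ ≈ (0.834, 0.172, 0.525); φ = arcsin(p_z) ≈ 31.67°, λ = atan2(p_y, p_x) ≈ 11.65°.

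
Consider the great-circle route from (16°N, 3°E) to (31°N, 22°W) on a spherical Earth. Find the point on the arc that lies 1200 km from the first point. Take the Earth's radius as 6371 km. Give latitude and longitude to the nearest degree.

≈ (22°N, 6°W)

From cos δ = sin φ₁ sin φ₂ + cos φ₁ cos φ₂ cos Δλ, the central angle is δ ≈ 0.476 rad (27.3°). The total great-circle distance is δ·R ≈ 0.476 × 6371 ≈ 3034 km, so the target fraction is f = 1200/3034 ≈ 0.396.
Interpolate at f ≈ 0.396 with slerp weights a = sin((1−f)δ)/sin δ ≈ 0.619, b = sin(fδ)/sin δ ≈ 0.408.
p = a·p₁ + b·p₂ ≈ (0.919, -0.100, 0.381); φ = arcsin(p_z) ≈ 22.40°, λ = atan2(p_y, p_x) ≈ -6.21°.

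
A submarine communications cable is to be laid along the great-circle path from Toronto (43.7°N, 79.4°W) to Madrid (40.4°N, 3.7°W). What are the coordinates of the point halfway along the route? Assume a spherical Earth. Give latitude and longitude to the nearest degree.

≈ (49°N, 40°W)

Convert each endpoint to a unit vector on the sphere (x = cos φ cos λ, y = cos φ sin λ, z = sin φ).
The central angle between the endpoints is δ = arccos(p₁·p₂) ≈ 0.947 rad (54.3°).
Interpolate at f = 1/2 with slerp weights a = sin((1−f)δ)/sin δ ≈ 0.562, b = sin(fδ)/sin δ ≈ 0.562.
p = a·p₁ + b·p₂ ≈ (0.502, -0.427, 0.752); φ = arcsin(p_z) ≈ 48.79°, λ = atan2(p_y, p_x) ≈ -40.39°.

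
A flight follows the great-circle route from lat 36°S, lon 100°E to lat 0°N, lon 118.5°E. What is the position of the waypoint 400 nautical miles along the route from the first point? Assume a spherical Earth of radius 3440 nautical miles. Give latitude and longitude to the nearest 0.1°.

Write both endpoints as unit vectors p₁, p₂ with components (cos φ cos λ, cos φ sin λ, sin φ).
The central angle between the endpoints is δ = arccos(p₁·p₂) ≈ 0.696 rad (39.9°). The total great-circle distance is δ·R ≈ 0.696 × 3440 ≈ 2395 nmi, so the target fraction is f = 400/2395 ≈ 0.167.
Interpolate at f ≈ 0.167 with slerp weights a = sin((1−f)δ)/sin δ ≈ 0.854, b = sin(fδ)/sin δ ≈ 0.181.
p = a·p₁ + b·p₂ ≈ (-0.206, 0.840, -0.502); φ = arcsin(p_z) ≈ -30.15°, λ = atan2(p_y, p_x) ≈ 103.81°.

≈ lat 30.1°S, lon 103.8°E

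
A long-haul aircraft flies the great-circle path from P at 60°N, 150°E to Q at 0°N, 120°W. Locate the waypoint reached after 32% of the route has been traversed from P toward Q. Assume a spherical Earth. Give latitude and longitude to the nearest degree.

From cos δ = sin φ₁ sin φ₂ + cos φ₁ cos φ₂ cos Δλ, the central angle is δ ≈ 1.571 rad (90.0°).
Interpolate at f = 0.32 with slerp weights a = sin((1−f)δ)/sin δ ≈ 0.876, b = sin(fδ)/sin δ ≈ 0.482.
p = a·p₁ + b·p₂ ≈ (-0.620, -0.198, 0.759); φ = arcsin(p_z) ≈ 49.37°, λ = atan2(p_y, p_x) ≈ -162.29°.

≈ 49°N, 162°W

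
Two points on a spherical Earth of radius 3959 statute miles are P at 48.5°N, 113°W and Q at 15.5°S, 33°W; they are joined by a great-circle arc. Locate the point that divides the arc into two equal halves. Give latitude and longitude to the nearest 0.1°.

From cos δ = sin φ₁ sin φ₂ + cos φ₁ cos φ₂ cos Δλ, the central angle is δ ≈ 1.660 rad (95.1°).
Interpolate at f = 1/2 with slerp weights a = sin((1−f)δ)/sin δ ≈ 0.741, b = sin(fδ)/sin δ ≈ 0.741.
p = a·p₁ + b·p₂ ≈ (0.407, -0.841, 0.357); φ = arcsin(p_z) ≈ 20.91°, λ = atan2(p_y, p_x) ≈ -64.17°.

≈ 20.9°N, 64.2°W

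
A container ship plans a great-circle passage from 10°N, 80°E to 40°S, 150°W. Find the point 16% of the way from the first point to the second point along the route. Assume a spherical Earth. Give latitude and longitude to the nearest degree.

Write both endpoints as unit vectors p₁, p₂ with components (cos φ cos λ, cos φ sin λ, sin φ).
The central angle between the endpoints is δ = arccos(p₁·p₂) ≈ 2.210 rad (126.6°).
Interpolate at f = 0.16 with slerp weights a = sin((1−f)δ)/sin δ ≈ 1.196, b = sin(fδ)/sin δ ≈ 0.431.
p = a·p₁ + b·p₂ ≈ (-0.082, 0.994, -0.070); φ = arcsin(p_z) ≈ -4.00°, λ = atan2(p_y, p_x) ≈ 94.70°.

≈ 4°S, 95°E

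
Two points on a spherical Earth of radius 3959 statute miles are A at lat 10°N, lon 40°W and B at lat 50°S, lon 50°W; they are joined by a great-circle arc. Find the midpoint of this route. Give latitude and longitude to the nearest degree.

Write both endpoints as unit vectors p₁, p₂ with components (cos φ cos λ, cos φ sin λ, sin φ).
The central angle between the endpoints is δ = arccos(p₁·p₂) ≈ 1.058 rad (60.6°).
Interpolate at f = 1/2 with slerp weights a = sin((1−f)δ)/sin δ ≈ 0.579, b = sin(fδ)/sin δ ≈ 0.579.
p = a·p₁ + b·p₂ ≈ (0.676, -0.652, -0.343); φ = arcsin(p_z) ≈ -20.07°, λ = atan2(p_y, p_x) ≈ -43.95°.

≈ lat 20°S, lon 44°W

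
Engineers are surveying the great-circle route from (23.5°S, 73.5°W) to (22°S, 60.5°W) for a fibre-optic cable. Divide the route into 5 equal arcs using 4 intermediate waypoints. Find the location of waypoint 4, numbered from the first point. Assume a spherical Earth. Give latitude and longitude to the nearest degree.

≈ (22°S, 63°W)

Write both endpoints as unit vectors p₁, p₂ with components (cos φ cos λ, cos φ sin λ, sin φ).
The central angle between the endpoints is δ = arccos(p₁·p₂) ≈ 0.211 rad (12.1°).
Interpolate at f = 4/5 with slerp weights a = sin((1−f)δ)/sin δ ≈ 0.201, b = sin(fδ)/sin δ ≈ 0.802.
p = a·p₁ + b·p₂ ≈ (0.419, -0.824, -0.381); φ = arcsin(p_z) ≈ -22.38°, λ = atan2(p_y, p_x) ≈ -63.08°.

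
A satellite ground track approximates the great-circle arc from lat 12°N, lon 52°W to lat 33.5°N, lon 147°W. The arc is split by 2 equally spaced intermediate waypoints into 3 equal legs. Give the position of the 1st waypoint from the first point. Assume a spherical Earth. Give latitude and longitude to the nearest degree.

From cos δ = sin φ₁ sin φ₂ + cos φ₁ cos φ₂ cos Δλ, the central angle is δ ≈ 1.527 rad (87.5°).
Interpolate at f = 1/3 with slerp weights a = sin((1−f)δ)/sin δ ≈ 0.852, b = sin(fδ)/sin δ ≈ 0.488.
p = a·p₁ + b·p₂ ≈ (0.172, -0.878, 0.446); φ = arcsin(p_z) ≈ 26.51°, λ = atan2(p_y, p_x) ≈ -78.93°.

≈ lat 27°N, lon 79°W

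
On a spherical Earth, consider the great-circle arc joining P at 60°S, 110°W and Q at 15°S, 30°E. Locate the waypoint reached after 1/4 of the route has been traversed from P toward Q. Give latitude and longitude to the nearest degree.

From cos δ = sin φ₁ sin φ₂ + cos φ₁ cos φ₂ cos Δλ, the central angle is δ ≈ 1.717 rad (98.4°).
Interpolate at f = 1/4 with slerp weights a = sin((1−f)δ)/sin δ ≈ 0.971, b = sin(fδ)/sin δ ≈ 0.421.
p = a·p₁ + b·p₂ ≈ (0.186, -0.253, -0.949); φ = arcsin(p_z) ≈ -71.71°, λ = atan2(p_y, p_x) ≈ -53.67°.

≈ 72°S, 54°W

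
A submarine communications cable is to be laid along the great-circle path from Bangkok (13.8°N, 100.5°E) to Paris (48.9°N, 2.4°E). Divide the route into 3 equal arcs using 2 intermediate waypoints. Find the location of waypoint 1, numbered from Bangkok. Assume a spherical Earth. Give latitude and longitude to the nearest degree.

Write both endpoints as unit vectors p₁, p₂ with components (cos φ cos λ, cos φ sin λ, sin φ).
The central angle between the endpoints is δ = arccos(p₁·p₂) ≈ 1.481 rad (84.8°).
Interpolate at f = 1/3 with slerp weights a = sin((1−f)δ)/sin δ ≈ 0.838, b = sin(fδ)/sin δ ≈ 0.476.
p = a·p₁ + b·p₂ ≈ (0.164, 0.813, 0.558); φ = arcsin(p_z) ≈ 33.94°, λ = atan2(p_y, p_x) ≈ 78.59°.

≈ 34°N, 79°E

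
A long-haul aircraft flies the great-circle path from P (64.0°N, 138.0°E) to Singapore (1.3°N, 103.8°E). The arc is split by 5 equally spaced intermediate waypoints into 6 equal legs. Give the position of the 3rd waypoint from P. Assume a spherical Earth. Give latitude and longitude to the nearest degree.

The haversine formula gives a central angle δ ≈ 1.178 rad (67.5°) between the endpoints.
Interpolate at f = 3/6 with slerp weights a = sin((1−f)δ)/sin δ ≈ 0.601, b = sin(fδ)/sin δ ≈ 0.601.
p = a·p₁ + b·p₂ ≈ (-0.339, 0.760, 0.554); φ = arcsin(p_z) ≈ 33.65°, λ = atan2(p_y, p_x) ≈ 114.05°.

≈ (34°N, 114°E)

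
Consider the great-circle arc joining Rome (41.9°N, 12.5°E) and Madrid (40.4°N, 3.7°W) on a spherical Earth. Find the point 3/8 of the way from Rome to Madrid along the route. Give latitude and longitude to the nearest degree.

≈ 42°N, 6°E

Write both endpoints as unit vectors p₁, p₂ with components (cos φ cos λ, cos φ sin λ, sin φ).
The central angle between the endpoints is δ = arccos(p₁·p₂) ≈ 0.214 rad (12.3°).
Interpolate at f = 3/8 with slerp weights a = sin((1−f)δ)/sin δ ≈ 0.628, b = sin(fδ)/sin δ ≈ 0.377.
p = a·p₁ + b·p₂ ≈ (0.743, 0.083, 0.664); φ = arcsin(p_z) ≈ 41.61°, λ = atan2(p_y, p_x) ≈ 6.34°.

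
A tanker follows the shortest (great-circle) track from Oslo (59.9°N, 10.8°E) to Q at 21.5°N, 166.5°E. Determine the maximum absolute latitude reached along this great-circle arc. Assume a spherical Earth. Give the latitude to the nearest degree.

≈ 79°N

The great circle lies in the plane with unit normal n̂ = (p₁ × p₂)/|p₁ × p₂|.
Here n̂_z ≈ +0.193; the vertex latitude is φ_max = arccos|n̂_z| ≈ 78.9°.
Check via Clairaut: cos φ_max = |cos φ₁| · sin C = cos(59.9°)·sin(22.7°) ≈ 0.193, again giving ≈ 78.9°.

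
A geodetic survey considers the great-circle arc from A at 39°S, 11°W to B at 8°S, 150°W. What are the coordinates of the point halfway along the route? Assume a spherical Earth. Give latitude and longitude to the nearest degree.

≈ 50°S, 98°W

Write both endpoints as unit vectors p₁, p₂ with components (cos φ cos λ, cos φ sin λ, sin φ).
The central angle between the endpoints is δ = arccos(p₁·p₂) ≈ 2.087 rad (119.6°).
Interpolate at f = 1/2 with slerp weights a = sin((1−f)δ)/sin δ ≈ 0.993, b = sin(fδ)/sin δ ≈ 0.993.
p = a·p₁ + b·p₂ ≈ (-0.094, -0.639, -0.763); φ = arcsin(p_z) ≈ -49.76°, λ = atan2(p_y, p_x) ≈ -98.38°.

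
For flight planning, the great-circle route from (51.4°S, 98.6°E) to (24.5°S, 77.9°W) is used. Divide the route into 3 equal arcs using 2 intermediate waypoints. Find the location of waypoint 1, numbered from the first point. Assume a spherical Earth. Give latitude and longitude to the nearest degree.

≈ (86°S, 73°E)

From cos δ = sin φ₁ sin φ₂ + cos φ₁ cos φ₂ cos Δλ, the central angle is δ ≈ 1.816 rad (104.0°).
Interpolate at f = 1/3 with slerp weights a = sin((1−f)δ)/sin δ ≈ 0.965, b = sin(fδ)/sin δ ≈ 0.586.
p = a·p₁ + b·p₂ ≈ (0.022, 0.073, -0.997); φ = arcsin(p_z) ≈ -85.62°, λ = atan2(p_y, p_x) ≈ 73.36°.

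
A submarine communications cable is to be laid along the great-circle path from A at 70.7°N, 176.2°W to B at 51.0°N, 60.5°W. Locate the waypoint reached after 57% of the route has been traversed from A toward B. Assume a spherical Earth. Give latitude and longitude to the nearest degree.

≈ 69°N, 84°W

From cos δ = sin φ₁ sin φ₂ + cos φ₁ cos φ₂ cos Δλ, the central angle is δ ≈ 0.872 rad (50.0°).
Interpolate at f = 0.57 with slerp weights a = sin((1−f)δ)/sin δ ≈ 0.478, b = sin(fδ)/sin δ ≈ 0.623.
p = a·p₁ + b·p₂ ≈ (0.035, -0.352, 0.935); φ = arcsin(p_z) ≈ 69.31°, λ = atan2(p_y, p_x) ≈ -84.28°.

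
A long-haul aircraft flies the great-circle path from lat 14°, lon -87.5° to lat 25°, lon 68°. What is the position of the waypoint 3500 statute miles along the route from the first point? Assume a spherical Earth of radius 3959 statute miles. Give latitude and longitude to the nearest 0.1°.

≈ lat 52.4°, lon -45.8°

From cos δ = sin φ₁ sin φ₂ + cos φ₁ cos φ₂ cos Δλ, the central angle is δ ≈ 2.343 rad (134.3°). The total great-circle distance is δ·R ≈ 2.343 × 3959 ≈ 9277 mi, so the target fraction is f = 3500/9277 ≈ 0.377.
Interpolate at f ≈ 0.377 with slerp weights a = sin((1−f)δ)/sin δ ≈ 1.388, b = sin(fδ)/sin δ ≈ 1.080.
p = a·p₁ + b·p₂ ≈ (0.425, -0.438, 0.792); φ = arcsin(p_z) ≈ 52.38°, λ = atan2(p_y, p_x) ≈ -45.83°.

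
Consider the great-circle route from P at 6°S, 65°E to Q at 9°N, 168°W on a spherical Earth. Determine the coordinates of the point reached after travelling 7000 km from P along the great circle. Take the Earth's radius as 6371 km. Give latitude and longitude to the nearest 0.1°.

Convert each endpoint to a unit vector on the sphere (x = cos φ cos λ, y = cos φ sin λ, z = sin φ).
The central angle between the endpoints is δ = arccos(p₁·p₂) ≈ 2.224 rad (127.4°). The total great-circle distance is δ·R ≈ 2.224 × 6371 ≈ 14167 km, so the target fraction is f = 7000/14167 ≈ 0.494.
Interpolate at f ≈ 0.494 with slerp weights a = sin((1−f)δ)/sin δ ≈ 1.136, b = sin(fδ)/sin δ ≈ 1.121.
p = a·p₁ + b·p₂ ≈ (-0.606, 0.794, 0.057); φ = arcsin(p_z) ≈ 3.25°, λ = atan2(p_y, p_x) ≈ 127.36°.

≈ 3.2°N, 127.4°E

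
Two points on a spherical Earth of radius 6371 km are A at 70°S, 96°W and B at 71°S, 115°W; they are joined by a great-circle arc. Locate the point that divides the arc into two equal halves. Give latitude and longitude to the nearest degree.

≈ 71°S, 105°W

Convert each endpoint to a unit vector on the sphere (x = cos φ cos λ, y = cos φ sin λ, z = sin φ).
The central angle between the endpoints is δ = arccos(p₁·p₂) ≈ 0.112 rad (6.4°).
Interpolate at f = 1/2 with slerp weights a = sin((1−f)δ)/sin δ ≈ 0.501, b = sin(fδ)/sin δ ≈ 0.501.
p = a·p₁ + b·p₂ ≈ (-0.087, -0.318, -0.944); φ = arcsin(p_z) ≈ -70.75°, λ = atan2(p_y, p_x) ≈ -105.26°.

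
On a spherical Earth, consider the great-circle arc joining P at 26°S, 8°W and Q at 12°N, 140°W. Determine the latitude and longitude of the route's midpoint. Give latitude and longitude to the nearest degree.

≈ 17°S, 79°W

From cos δ = sin φ₁ sin φ₂ + cos φ₁ cos φ₂ cos Δλ, the central angle is δ ≈ 2.318 rad (132.8°).
Interpolate at f = 1/2 with slerp weights a = sin((1−f)δ)/sin δ ≈ 1.249, b = sin(fδ)/sin δ ≈ 1.249.
p = a·p₁ + b·p₂ ≈ (0.176, -0.941, -0.288); φ = arcsin(p_z) ≈ -16.73°, λ = atan2(p_y, p_x) ≈ -79.42°.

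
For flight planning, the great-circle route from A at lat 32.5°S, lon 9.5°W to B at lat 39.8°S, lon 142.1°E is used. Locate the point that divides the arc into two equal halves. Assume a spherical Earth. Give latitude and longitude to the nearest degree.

Convert each endpoint to a unit vector on the sphere (x = cos φ cos λ, y = cos φ sin λ, z = sin φ).
The central angle between the endpoints is δ = arccos(p₁·p₂) ≈ 1.799 rad (103.1°).
Interpolate at f = 1/2 with slerp weights a = sin((1−f)δ)/sin δ ≈ 0.804, b = sin(fδ)/sin δ ≈ 0.804.
p = a·p₁ + b·p₂ ≈ (0.181, 0.267, -0.946); φ = arcsin(p_z) ≈ -71.15°, λ = atan2(p_y, p_x) ≈ 55.86°.

≈ lat 71°S, lon 56°E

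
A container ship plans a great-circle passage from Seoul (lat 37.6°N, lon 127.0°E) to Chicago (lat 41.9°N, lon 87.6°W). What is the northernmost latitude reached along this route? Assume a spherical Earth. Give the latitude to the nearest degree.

≈ 70°N

The great circle lies in the plane with unit normal n̂ = (p₁ × p₂)/|p₁ × p₂|.
Here n̂_z ≈ +0.336; the vertex latitude is φ_max = arccos|n̂_z| ≈ 70.4°.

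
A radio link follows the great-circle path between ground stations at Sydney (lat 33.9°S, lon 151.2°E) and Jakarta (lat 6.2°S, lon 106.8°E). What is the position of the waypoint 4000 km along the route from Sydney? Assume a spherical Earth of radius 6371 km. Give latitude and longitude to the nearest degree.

≈ lat 15°S, lon 117°E

The haversine formula gives a central angle δ ≈ 0.863 rad (49.5°) between the endpoints. The total great-circle distance is δ·R ≈ 0.863 × 6371 ≈ 5501 km, so the target fraction is f = 4000/5501 ≈ 0.727.
Interpolate at f ≈ 0.727 with slerp weights a = sin((1−f)δ)/sin δ ≈ 0.307, b = sin(fδ)/sin δ ≈ 0.773.
p = a·p₁ + b·p₂ ≈ (-0.445, 0.858, -0.255); φ = arcsin(p_z) ≈ -14.76°, λ = atan2(p_y, p_x) ≈ 117.43°.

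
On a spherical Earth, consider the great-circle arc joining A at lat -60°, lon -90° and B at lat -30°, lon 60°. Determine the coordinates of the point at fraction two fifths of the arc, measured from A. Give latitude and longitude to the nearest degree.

≈ lat -76°, lon 8°

Convert each endpoint to a unit vector on the sphere (x = cos φ cos λ, y = cos φ sin λ, z = sin φ).
The central angle between the endpoints is δ = arccos(p₁·p₂) ≈ 1.513 rad (86.7°).
Interpolate at f = 2/5 with slerp weights a = sin((1−f)δ)/sin δ ≈ 0.789, b = sin(fδ)/sin δ ≈ 0.570.
p = a·p₁ + b·p₂ ≈ (0.247, 0.033, -0.969); φ = arcsin(p_z) ≈ -75.59°, λ = atan2(p_y, p_x) ≈ 7.54°.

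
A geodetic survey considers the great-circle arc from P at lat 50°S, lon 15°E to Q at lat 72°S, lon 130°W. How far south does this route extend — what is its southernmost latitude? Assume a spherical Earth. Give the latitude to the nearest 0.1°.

The great circle lies in the plane with unit normal n̂ = (p₁ × p₂)/|p₁ × p₂|.
Here n̂_z ≈ -0.138; the vertex latitude is φ_max = arccos|n̂_z| ≈ 82.1°.
Check via Clairaut: cos φ_max = |cos φ₁| · sin C = cos(50.0°)·sin(167.6°) ≈ 0.138, again giving ≈ 82.1°.

≈ 82.1°S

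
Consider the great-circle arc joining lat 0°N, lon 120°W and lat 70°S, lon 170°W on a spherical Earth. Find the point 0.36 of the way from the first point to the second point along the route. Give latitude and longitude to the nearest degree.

≈ lat 27°S, lon 128°W

Convert each endpoint to a unit vector on the sphere (x = cos φ cos λ, y = cos φ sin λ, z = sin φ).
The central angle between the endpoints is δ = arccos(p₁·p₂) ≈ 1.349 rad (77.3°).
Interpolate at f = 0.36 with slerp weights a = sin((1−f)δ)/sin δ ≈ 0.779, b = sin(fδ)/sin δ ≈ 0.479.
p = a·p₁ + b·p₂ ≈ (-0.551, -0.703, -0.450); φ = arcsin(p_z) ≈ -26.72°, λ = atan2(p_y, p_x) ≈ -128.07°.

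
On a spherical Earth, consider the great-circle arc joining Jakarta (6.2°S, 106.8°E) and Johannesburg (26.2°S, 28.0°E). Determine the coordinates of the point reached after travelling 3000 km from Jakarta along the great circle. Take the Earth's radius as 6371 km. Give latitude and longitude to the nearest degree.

From cos δ = sin φ₁ sin φ₂ + cos φ₁ cos φ₂ cos Δλ, the central angle is δ ≈ 1.348 rad (77.2°). The total great-circle distance is δ·R ≈ 1.348 × 6371 ≈ 8588 km, so the target fraction is f = 3000/8588 ≈ 0.349.
Interpolate at f ≈ 0.349 with slerp weights a = sin((1−f)δ)/sin δ ≈ 0.788, b = sin(fδ)/sin δ ≈ 0.465.
p = a·p₁ + b·p₂ ≈ (0.142, 0.946, -0.291); φ = arcsin(p_z) ≈ -16.89°, λ = atan2(p_y, p_x) ≈ 81.47°.

≈ (17°S, 81°E)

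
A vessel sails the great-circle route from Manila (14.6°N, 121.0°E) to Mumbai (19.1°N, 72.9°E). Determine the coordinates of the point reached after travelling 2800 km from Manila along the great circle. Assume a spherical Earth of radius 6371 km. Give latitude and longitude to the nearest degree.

≈ 19°N, 95°E

Write both endpoints as unit vectors p₁, p₂ with components (cos φ cos λ, cos φ sin λ, sin φ).
The central angle between the endpoints is δ = arccos(p₁·p₂) ≈ 0.805 rad (46.1°). The total great-circle distance is δ·R ≈ 0.805 × 6371 ≈ 5128 km, so the target fraction is f = 2800/5128 ≈ 0.546.
Interpolate at f ≈ 0.546 with slerp weights a = sin((1−f)δ)/sin δ ≈ 0.496, b = sin(fδ)/sin δ ≈ 0.590.
p = a·p₁ + b·p₂ ≈ (-0.083, 0.944, 0.318); φ = arcsin(p_z) ≈ 18.55°, λ = atan2(p_y, p_x) ≈ 95.03°.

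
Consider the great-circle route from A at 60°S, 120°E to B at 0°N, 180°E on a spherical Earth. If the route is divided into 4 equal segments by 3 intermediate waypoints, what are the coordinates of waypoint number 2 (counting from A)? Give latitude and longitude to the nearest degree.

≈ 33°S, 161°E

Convert each endpoint to a unit vector on the sphere (x = cos φ cos λ, y = cos φ sin λ, z = sin φ).
The central angle between the endpoints is δ = arccos(p₁·p₂) ≈ 1.318 rad (75.5°).
Interpolate at f = 2/4 with slerp weights a = sin((1−f)δ)/sin δ ≈ 0.632, b = sin(fδ)/sin δ ≈ 0.632.
p = a·p₁ + b·p₂ ≈ (-0.791, 0.274, -0.548); φ = arcsin(p_z) ≈ -33.21°, λ = atan2(p_y, p_x) ≈ 160.89°.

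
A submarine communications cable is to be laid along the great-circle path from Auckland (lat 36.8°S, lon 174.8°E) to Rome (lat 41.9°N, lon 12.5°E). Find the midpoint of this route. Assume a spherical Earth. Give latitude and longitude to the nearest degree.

Convert each endpoint to a unit vector on the sphere (x = cos φ cos λ, y = cos φ sin λ, z = sin φ).
The central angle between the endpoints is δ = arccos(p₁·p₂) ≈ 2.887 rad (165.4°).
Interpolate at f = 1/2 with slerp weights a = sin((1−f)δ)/sin δ ≈ 3.942, b = sin(fδ)/sin δ ≈ 3.942.
p = a·p₁ + b·p₂ ≈ (-0.279, 0.921, 0.271); φ = arcsin(p_z) ≈ 15.74°, λ = atan2(p_y, p_x) ≈ 106.85°.

≈ lat 16°N, lon 107°E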